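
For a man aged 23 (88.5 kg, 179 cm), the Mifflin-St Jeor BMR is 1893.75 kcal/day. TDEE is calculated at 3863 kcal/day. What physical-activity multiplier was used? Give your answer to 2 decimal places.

2.04

Activity factor = TEE ÷ BMR = 3863 ÷ 1893.75 = 2.04.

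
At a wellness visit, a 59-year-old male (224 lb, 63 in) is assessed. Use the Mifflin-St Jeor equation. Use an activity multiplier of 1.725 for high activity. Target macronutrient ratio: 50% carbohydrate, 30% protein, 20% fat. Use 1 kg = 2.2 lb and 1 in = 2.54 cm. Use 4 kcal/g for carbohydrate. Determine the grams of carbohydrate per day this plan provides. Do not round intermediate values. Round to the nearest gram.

Convert to metric: weight = 224 ÷ 2.2 = 101.8182 kg; height = 63 × 2.54 = 160.02 cm.
Mifflin-St Jeor (male): BMR = 10(101.8182) + 6.25(160.02) − 5(59) + 5 = 1018.1818 + 1000.125 − 295 + 5 = 1728.3068 kcal/day.
TEE = 1728.3068 × 1.725 = 2981.3293 kcal/day.
Carbohydrate energy = 50% × 2981.3293 = 1490.6646 kcal.
Carbohydrate = 1490.6646 ÷ 4 kcal/g = 372.6662 g.

373 g/day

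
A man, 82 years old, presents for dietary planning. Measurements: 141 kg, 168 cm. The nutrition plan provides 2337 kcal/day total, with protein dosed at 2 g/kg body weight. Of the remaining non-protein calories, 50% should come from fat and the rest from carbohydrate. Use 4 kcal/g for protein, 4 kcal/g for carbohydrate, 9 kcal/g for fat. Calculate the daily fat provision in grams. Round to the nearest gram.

67 g/day

Protein = 2 × 141 = 282 g → 282 × 4 = 1128 kcal.
Non-protein calories = 2337 − 1128 = 1209 kcal.
Fat: 50% × 1209 = 604.5 kcal; carbohydrate: 604.5 kcal.
Fat: 604.5 kcal ÷ 9 kcal/g = 67.1667 g.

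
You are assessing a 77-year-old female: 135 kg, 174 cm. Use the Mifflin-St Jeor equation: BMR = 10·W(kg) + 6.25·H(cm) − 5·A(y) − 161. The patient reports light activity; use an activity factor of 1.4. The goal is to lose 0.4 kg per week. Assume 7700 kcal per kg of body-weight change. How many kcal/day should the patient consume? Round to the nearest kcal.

Mifflin-St Jeor (female): BMR = 10(135) + 6.25(174) − 5(77) − 161 = 1350 + 1087.5 − 385 − 161 = 1891.5 kcal/day.
TEE = 1891.5 × 1.4 = 2648.1 kcal/day.
Required daily deficit = 0.4 × 7700 ÷ 7 = 440 kcal/day.
Target intake = 2648.1 − 440 = 2208.1 kcal/day.

2208 kcal/day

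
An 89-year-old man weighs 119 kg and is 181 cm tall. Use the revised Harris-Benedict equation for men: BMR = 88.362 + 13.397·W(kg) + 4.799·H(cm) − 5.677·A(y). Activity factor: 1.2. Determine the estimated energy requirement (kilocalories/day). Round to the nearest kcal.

2455 kilocalories/day

Harris-Benedict: BMR = 88.362 + 13.397(119) + 4.799(181) − 5.677(89) = 2045.971 kcal/day.
TEE = BMR × activity factor = 2045.971 × 1.2 = 2455.1652 kcal/day.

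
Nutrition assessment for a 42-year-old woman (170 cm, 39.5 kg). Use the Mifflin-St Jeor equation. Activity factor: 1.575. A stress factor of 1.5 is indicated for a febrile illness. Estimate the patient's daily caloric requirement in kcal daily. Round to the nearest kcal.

2567 kcal daily

Mifflin-St Jeor (female): BMR = 10(39.5) + 6.25(170) − 5(42) − 161 = 395 + 1062.5 − 210 − 161 = 1086.5 kcal/day.
TEE = BMR × activity factor = 1086.5 × 1.575 = 1711.2375 kcal/day.
Apply stress factor: 1711.2375 × 1.5 = 2566.8563 kcal/day.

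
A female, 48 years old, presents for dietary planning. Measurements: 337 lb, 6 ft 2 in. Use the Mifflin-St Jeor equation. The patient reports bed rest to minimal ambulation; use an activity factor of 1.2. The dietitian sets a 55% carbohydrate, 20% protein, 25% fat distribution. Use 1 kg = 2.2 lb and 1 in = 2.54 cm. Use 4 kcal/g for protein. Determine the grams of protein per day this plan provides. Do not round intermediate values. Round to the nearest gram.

138 g/day

Convert to metric: weight = 337 ÷ 2.2 = 153.1818 kg; height = (6×12 + 2) × 2.54 = 74 × 2.54 = 187.96 cm.
Mifflin-St Jeor (female): BMR = 10(153.1818) + 6.25(187.96) − 5(48) − 161 = 1531.8182 + 1174.75 − 240 − 161 = 2305.5682 kcal/day.
TEE = 2305.5682 × 1.2 = 2766.6818 kcal/day.
Protein energy = 20% × 2766.6818 = 553.3364 kcal.
Protein = 553.3364 ÷ 4 kcal/g = 138.3341 g.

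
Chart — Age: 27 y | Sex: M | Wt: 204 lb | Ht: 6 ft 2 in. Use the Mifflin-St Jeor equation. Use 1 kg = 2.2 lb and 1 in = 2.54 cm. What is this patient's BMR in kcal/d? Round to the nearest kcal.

Convert to metric: weight = 204 ÷ 2.2 = 92.7273 kg; height = (6×12 + 2) × 2.54 = 74 × 2.54 = 187.96 cm.
Mifflin-St Jeor (male): BMR = 10(92.7273) + 6.25(187.96) − 5(27) + 5 = 927.2727 + 1174.75 − 135 + 5 = 1972.0227 kcal/day.

1972 kcal/d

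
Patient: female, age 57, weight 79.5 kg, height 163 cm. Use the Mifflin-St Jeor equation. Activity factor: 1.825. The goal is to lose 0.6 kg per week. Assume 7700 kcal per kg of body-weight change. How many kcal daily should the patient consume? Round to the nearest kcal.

1836 kcal daily

Mifflin-St Jeor (female): BMR = 10(79.5) + 6.25(163) − 5(57) − 161 = 795 + 1018.75 − 285 − 161 = 1367.75 kcal/day.
TEE = 1367.75 × 1.825 = 2496.1438 kcal/day.
Required daily deficit = 0.6 × 7700 ÷ 7 = 660 kcal/day.
Target intake = 2496.1438 − 660 = 1836.1438 kcal/day.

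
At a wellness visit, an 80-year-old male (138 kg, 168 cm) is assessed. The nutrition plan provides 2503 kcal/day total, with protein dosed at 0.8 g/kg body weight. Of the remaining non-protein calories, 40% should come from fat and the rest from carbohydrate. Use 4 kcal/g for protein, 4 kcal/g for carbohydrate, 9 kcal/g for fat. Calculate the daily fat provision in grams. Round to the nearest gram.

Protein = 0.8 × 138 = 110.4 g → 110.4 × 4 = 441.6 kcal.
Non-protein calories = 2503 − 441.6 = 2061.4 kcal.
Fat: 40% × 2061.4 = 824.56 kcal; carbohydrate: 1236.84 kcal.
Fat: 824.56 kcal ÷ 9 kcal/g = 91.6178 g.

92 g/day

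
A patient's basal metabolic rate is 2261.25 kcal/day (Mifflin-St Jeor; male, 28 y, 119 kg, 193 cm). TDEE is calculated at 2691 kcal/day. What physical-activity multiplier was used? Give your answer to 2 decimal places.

Activity factor = TEE ÷ BMR = 2691 ÷ 2261.25 = 1.19.

1.19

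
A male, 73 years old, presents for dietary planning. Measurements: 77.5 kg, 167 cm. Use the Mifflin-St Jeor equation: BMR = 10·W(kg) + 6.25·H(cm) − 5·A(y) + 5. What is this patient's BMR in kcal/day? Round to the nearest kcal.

1459 kcal/day

Mifflin-St Jeor (male): BMR = 10(77.5) + 6.25(167) − 5(73) + 5 = 775 + 1043.75 − 365 + 5 = 1458.75 kcal/day.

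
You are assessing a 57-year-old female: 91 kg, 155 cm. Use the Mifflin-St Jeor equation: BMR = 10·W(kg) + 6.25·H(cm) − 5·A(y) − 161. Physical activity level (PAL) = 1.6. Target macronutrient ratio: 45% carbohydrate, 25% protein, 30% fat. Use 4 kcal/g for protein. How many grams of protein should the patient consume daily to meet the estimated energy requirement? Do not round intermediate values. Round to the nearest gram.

Mifflin-St Jeor (female): BMR = 10(91) + 6.25(155) − 5(57) − 161 = 910 + 968.75 − 285 − 161 = 1432.75 kcal/day.
TEE = 1432.75 × 1.6 = 2292.4 kcal/day.
Protein energy = 25% × 2292.4 = 573.1 kcal.
Protein = 573.1 ÷ 4 kcal/g = 143.275 g.

143 g/day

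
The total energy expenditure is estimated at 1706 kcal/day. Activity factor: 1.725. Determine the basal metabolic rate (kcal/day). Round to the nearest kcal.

989 kcal/day

BMR = TEE ÷ activity factor = 1706 ÷ 1.725 = 988.9855 kcal/day.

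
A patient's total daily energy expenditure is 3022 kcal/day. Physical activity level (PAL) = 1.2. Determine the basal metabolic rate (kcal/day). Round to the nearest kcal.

2518 kcal/day

BMR = TEE ÷ activity factor = 3022 ÷ 1.2 = 2518.3333 kcal/day.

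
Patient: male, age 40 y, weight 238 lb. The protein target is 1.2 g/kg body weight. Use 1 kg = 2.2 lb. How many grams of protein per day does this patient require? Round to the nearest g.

130 g/day

Weight in kg = 238 ÷ 2.2 = 108.1818 kg.
Protein = 1.2 g/kg × 108.1818 kg = 129.8182 g/day.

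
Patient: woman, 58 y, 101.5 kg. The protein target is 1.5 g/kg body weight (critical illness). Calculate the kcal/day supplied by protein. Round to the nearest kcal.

609 kcal/day

Protein = 1.5 g/kg × 101.5 kg = 152.25 g/day.
Protein energy = 152.25 g × 4 kcal/g = 609 kcal/day.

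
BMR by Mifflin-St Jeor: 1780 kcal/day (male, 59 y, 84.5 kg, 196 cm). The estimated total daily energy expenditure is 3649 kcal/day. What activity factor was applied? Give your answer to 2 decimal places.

Activity factor = TEE ÷ BMR = 3649 ÷ 1780 = 2.05.

2.05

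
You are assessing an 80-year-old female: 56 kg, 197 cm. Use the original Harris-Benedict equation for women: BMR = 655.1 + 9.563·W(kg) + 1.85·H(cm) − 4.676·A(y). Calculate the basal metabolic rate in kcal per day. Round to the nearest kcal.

1181 kcal per day

Harris-Benedict: BMR = 655.1 + 9.563(56) + 1.85(197) − 4.676(80) = 1180.998 kcal/day.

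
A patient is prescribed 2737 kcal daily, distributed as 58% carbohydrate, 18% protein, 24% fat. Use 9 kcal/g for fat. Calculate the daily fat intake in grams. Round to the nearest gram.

Fat energy = 24% × 2737 = 656.88 kcal.
At 9 kcal/g: 656.88 ÷ 9 = 72.9867 g.

73 g/day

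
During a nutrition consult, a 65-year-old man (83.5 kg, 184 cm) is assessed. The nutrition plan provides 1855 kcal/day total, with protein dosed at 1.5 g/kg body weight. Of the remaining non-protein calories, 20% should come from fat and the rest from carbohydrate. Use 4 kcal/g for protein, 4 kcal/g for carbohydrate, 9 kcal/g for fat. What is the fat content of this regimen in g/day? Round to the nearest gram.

30 g/day

Protein = 1.5 × 83.5 = 125.25 g → 125.25 × 4 = 501 kcal.
Non-protein calories = 1855 − 501 = 1354 kcal.
Fat: 20% × 1354 = 270.8 kcal; carbohydrate: 1083.2 kcal.
Fat: 270.8 kcal ÷ 9 kcal/g = 30.0889 g.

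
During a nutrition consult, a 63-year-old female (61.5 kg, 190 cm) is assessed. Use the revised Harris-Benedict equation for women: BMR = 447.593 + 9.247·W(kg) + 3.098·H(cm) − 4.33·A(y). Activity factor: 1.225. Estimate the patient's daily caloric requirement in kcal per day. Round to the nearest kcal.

1632 kcal per day

Harris-Benedict: BMR = 447.593 + 9.247(61.5) + 3.098(190) − 4.33(63) = 1332.1135 kcal/day.
TEE = BMR × activity factor = 1332.1135 × 1.225 = 1631.839 kcal/day.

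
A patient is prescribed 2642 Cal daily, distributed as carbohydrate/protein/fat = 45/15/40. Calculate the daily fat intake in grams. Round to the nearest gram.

117 g/day

Fat energy = 40% × 2642 = 1056.8 kcal.
At 9 kcal/g: 1056.8 ÷ 9 = 117.4222 g.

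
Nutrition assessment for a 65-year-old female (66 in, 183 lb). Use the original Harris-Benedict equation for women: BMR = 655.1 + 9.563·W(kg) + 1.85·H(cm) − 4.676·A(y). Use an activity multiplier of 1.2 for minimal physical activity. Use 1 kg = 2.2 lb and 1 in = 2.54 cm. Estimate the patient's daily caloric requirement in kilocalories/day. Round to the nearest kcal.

Convert to metric: weight = 183 ÷ 2.2 = 83.1818 kg; height = 66 × 2.54 = 167.64 cm.
Harris-Benedict: BMR = 655.1 + 9.563(83.1818) + 1.85(167.64) − 4.676(65) = 1456.7617 kcal/day.
TEE = BMR × activity factor = 1456.7617 × 1.2 = 1748.1141 kcal/day.

1748 kilocalories/day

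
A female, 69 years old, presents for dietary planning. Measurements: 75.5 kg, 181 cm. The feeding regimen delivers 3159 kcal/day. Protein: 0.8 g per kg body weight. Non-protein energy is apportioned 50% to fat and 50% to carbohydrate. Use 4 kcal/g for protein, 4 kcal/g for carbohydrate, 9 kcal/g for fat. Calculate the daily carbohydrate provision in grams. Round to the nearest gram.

Protein = 0.8 × 75.5 = 60.4 g → 60.4 × 4 = 241.6 kcal.
Non-protein calories = 3159 − 241.6 = 2917.4 kcal.
Fat: 50% × 2917.4 = 1458.7 kcal; carbohydrate: 1458.7 kcal.
Carbohydrate: 1458.7 kcal ÷ 4 kcal/g = 364.675 g.

365 g/day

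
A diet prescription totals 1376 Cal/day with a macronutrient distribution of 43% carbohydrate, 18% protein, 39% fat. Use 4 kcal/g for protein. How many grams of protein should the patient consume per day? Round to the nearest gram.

62 g/day

Protein energy = 18% × 1376 = 247.68 kcal.
At 4 kcal/g: 247.68 ÷ 4 = 61.92 g.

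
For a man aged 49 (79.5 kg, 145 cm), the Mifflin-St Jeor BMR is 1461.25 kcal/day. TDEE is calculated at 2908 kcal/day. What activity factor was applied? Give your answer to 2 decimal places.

Activity factor = TEE ÷ BMR = 2908 ÷ 1461.25 = 1.99.

1.99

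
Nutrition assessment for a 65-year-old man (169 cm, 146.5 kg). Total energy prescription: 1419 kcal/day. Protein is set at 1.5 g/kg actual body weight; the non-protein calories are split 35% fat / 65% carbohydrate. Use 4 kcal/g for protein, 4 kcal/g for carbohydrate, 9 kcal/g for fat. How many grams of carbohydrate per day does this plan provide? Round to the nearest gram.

Protein = 1.5 × 146.5 = 219.75 g → 219.75 × 4 = 879 kcal.
Non-protein calories = 1419 − 879 = 540 kcal.
Fat: 35% × 540 = 189 kcal; carbohydrate: 351 kcal.
Carbohydrate: 351 kcal ÷ 4 kcal/g = 87.75 g.

88 g/day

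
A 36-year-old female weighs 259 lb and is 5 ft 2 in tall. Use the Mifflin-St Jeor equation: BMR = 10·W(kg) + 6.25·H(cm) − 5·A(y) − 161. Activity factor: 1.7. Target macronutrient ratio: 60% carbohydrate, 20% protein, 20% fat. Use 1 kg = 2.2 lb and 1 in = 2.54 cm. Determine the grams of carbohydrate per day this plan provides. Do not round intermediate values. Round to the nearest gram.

Convert to metric: weight = 259 ÷ 2.2 = 117.7273 kg; height = (5×12 + 2) × 2.54 = 62 × 2.54 = 157.48 cm.
Mifflin-St Jeor (female): BMR = 10(117.7273) + 6.25(157.48) − 5(36) − 161 = 1177.2727 + 984.25 − 180 − 161 = 1820.5227 kcal/day.
TEE = 1820.5227 × 1.7 = 3094.8886 kcal/day.
Carbohydrate energy = 60% × 3094.8886 = 1856.9332 kcal.
Carbohydrate = 1856.9332 ÷ 4 kcal/g = 464.2333 g.

464 g/day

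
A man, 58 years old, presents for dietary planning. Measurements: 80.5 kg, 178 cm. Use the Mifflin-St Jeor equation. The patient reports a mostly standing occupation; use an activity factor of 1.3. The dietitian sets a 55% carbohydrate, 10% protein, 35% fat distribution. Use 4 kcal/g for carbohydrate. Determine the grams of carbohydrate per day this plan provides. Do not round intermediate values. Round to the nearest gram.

292 g/day

Mifflin-St Jeor (male): BMR = 10(80.5) + 6.25(178) − 5(58) + 5 = 805 + 1112.5 − 290 + 5 = 1632.5 kcal/day.
TEE = 1632.5 × 1.3 = 2122.25 kcal/day.
Carbohydrate energy = 55% × 2122.25 = 1167.2375 kcal.
Carbohydrate = 1167.2375 ÷ 4 kcal/g = 291.8094 g.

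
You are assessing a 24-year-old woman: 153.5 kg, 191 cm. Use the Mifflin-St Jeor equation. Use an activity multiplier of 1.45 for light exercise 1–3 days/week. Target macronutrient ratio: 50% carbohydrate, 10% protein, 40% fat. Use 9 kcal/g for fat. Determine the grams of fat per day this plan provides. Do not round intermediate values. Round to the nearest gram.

Mifflin-St Jeor (female): BMR = 10(153.5) + 6.25(191) − 5(24) − 161 = 1535 + 1193.75 − 120 − 161 = 2447.75 kcal/day.
TEE = 2447.75 × 1.45 = 3549.2375 kcal/day.
Fat energy = 40% × 3549.2375 = 1419.695 kcal.
Fat = 1419.695 ÷ 9 kcal/g = 157.7439 g.

158 g/day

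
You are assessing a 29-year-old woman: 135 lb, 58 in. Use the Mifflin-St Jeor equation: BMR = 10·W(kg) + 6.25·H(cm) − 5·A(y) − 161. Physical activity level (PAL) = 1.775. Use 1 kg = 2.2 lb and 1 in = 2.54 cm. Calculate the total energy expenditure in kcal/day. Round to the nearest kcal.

Convert to metric: weight = 135 ÷ 2.2 = 61.3636 kg; height = 58 × 2.54 = 147.32 cm.
Mifflin-St Jeor (female): BMR = 10(61.3636) + 6.25(147.32) − 5(29) − 161 = 613.6364 + 920.75 − 145 − 161 = 1228.3864 kcal/day.
TEE = BMR × activity factor = 1228.3864 × 1.775 = 2180.3858 kcal/day.

2180 kcal/day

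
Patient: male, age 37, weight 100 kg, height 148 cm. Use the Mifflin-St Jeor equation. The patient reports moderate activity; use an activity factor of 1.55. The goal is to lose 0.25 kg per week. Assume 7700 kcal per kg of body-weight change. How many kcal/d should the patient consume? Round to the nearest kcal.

2430 kcal/d

Mifflin-St Jeor (male): BMR = 10(100) + 6.25(148) − 5(37) + 5 = 1000 + 925 − 185 + 5 = 1745 kcal/day.
TEE = 1745 × 1.55 = 2704.75 kcal/day.
Required daily deficit = 0.25 × 7700 ÷ 7 = 275 kcal/day.
Target intake = 2704.75 − 275 = 2429.75 kcal/day.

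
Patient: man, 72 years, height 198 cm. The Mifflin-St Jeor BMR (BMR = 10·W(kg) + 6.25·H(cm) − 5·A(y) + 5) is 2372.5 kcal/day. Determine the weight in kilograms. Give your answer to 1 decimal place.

2372.5 = 10·W + 6.25(198) − 5(72) + 5
10·W = 2372.5 − 882.5 = 1490, so W = 149 kg.

149.0 kg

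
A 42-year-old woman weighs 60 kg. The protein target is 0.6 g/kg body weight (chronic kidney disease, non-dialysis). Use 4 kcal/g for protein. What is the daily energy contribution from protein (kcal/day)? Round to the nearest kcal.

Protein = 0.6 g/kg × 60 kg = 36 g/day.
Protein energy = 36 g × 4 kcal/g = 144 kcal/day.

144 kcal/day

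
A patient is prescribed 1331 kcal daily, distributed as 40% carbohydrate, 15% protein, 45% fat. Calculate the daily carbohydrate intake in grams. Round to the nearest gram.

133 g/day

Carbohydrate energy = 40% × 1331 = 532.4 kcal.
At 4 kcal/g: 532.4 ÷ 4 = 133.1 g.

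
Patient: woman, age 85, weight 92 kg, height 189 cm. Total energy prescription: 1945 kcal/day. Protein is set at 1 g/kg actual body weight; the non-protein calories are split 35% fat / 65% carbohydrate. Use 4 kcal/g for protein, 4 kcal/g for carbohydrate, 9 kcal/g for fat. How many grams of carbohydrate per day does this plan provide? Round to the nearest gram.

256 g/day

Protein = 1 × 92 = 92 g → 92 × 4 = 368 kcal.
Non-protein calories = 1945 − 368 = 1577 kcal.
Fat: 35% × 1577 = 551.95 kcal; carbohydrate: 1025.05 kcal.
Carbohydrate: 1025.05 kcal ÷ 4 kcal/g = 256.2625 g.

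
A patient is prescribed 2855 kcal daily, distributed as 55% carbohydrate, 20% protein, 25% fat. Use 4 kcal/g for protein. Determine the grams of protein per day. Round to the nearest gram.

143 g/day

Protein energy = 20% × 2855 = 571 kcal.
At 4 kcal/g: 571 ÷ 4 = 142.75 g.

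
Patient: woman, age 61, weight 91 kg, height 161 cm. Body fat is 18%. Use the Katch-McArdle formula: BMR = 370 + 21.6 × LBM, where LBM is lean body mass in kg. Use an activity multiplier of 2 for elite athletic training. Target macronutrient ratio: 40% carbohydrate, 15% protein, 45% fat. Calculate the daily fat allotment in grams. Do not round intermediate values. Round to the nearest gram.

198 g/day

LBM = 91 × (1 − 0.18) = 74.62 kg. Katch-McArdle: BMR = 370 + 21.6 × 74.62 = 1981.792 kcal/day.
TEE = 1981.792 × 2 = 3963.584 kcal/day.
Fat energy = 45% × 3963.584 = 1783.6128 kcal.
Fat = 1783.6128 ÷ 9 kcal/g = 198.1792 g.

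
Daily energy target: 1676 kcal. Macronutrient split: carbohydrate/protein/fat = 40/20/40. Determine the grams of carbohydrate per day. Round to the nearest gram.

168 g/day

Carbohydrate energy = 40% × 1676 = 670.4 kcal.
At 4 kcal/g: 670.4 ÷ 4 = 167.6 g.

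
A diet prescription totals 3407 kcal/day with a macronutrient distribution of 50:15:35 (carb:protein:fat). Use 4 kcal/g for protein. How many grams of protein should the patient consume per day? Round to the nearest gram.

Protein energy = 15% × 3407 = 511.05 kcal.
At 4 kcal/g: 511.05 ÷ 4 = 127.7625 g.

128 g/day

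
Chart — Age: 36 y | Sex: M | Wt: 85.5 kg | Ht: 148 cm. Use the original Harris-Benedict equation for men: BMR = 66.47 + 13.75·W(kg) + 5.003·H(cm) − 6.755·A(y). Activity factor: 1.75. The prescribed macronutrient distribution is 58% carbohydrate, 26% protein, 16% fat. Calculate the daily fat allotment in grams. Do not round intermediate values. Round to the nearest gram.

54 g/day

Harris-Benedict: BMR = 66.47 + 13.75(85.5) + 5.003(148) − 6.755(36) = 1739.359 kcal/day.
TEE = 1739.359 × 1.75 = 3043.8783 kcal/day.
Fat energy = 16% × 3043.8783 = 487.0205 kcal.
Fat = 487.0205 ÷ 9 kcal/g = 54.1134 g.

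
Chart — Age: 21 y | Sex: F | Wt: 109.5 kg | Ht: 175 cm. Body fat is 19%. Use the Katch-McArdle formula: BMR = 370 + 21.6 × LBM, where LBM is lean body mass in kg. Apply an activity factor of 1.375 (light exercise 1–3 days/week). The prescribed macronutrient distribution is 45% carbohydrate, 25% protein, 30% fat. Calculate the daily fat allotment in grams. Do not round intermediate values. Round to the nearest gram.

LBM = 109.5 × (1 − 0.19) = 88.695 kg. Katch-McArdle: BMR = 370 + 21.6 × 88.695 = 2285.812 kcal/day.
TEE = 2285.812 × 1.375 = 3142.9915 kcal/day.
Fat energy = 30% × 3142.9915 = 942.8975 kcal.
Fat = 942.8975 ÷ 9 kcal/g = 104.7664 g.

105 g/day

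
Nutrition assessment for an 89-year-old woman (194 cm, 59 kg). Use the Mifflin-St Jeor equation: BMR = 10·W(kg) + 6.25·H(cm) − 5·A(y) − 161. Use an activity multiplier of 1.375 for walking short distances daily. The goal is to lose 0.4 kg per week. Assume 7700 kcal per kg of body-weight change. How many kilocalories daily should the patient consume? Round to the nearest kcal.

1205 kilocalories daily

Mifflin-St Jeor (female): BMR = 10(59) + 6.25(194) − 5(89) − 161 = 590 + 1212.5 − 445 − 161 = 1196.5 kcal/day.
TEE = 1196.5 × 1.375 = 1645.1875 kcal/day.
Required daily deficit = 0.4 × 7700 ÷ 7 = 440 kcal/day.
Target intake = 1645.1875 − 440 = 1205.1875 kcal/day.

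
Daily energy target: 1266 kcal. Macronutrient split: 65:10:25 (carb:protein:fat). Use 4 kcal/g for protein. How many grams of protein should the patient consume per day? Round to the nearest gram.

32 g/day

Protein energy = 10% × 1266 = 126.6 kcal.
At 4 kcal/g: 126.6 ÷ 4 = 31.65 g.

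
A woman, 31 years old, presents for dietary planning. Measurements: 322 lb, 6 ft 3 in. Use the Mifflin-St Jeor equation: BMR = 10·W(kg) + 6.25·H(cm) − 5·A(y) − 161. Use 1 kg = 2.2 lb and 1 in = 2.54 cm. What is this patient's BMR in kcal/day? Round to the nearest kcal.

Convert to metric: weight = 322 ÷ 2.2 = 146.3636 kg; height = (6×12 + 3) × 2.54 = 75 × 2.54 = 190.5 cm.
Mifflin-St Jeor (female): BMR = 10(146.3636) + 6.25(190.5) − 5(31) − 161 = 1463.6364 + 1190.625 − 155 − 161 = 2338.2614 kcal/day.

2338 kcal/day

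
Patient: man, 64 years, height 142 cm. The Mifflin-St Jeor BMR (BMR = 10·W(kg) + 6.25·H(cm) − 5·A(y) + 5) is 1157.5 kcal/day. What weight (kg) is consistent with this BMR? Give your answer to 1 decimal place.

1157.5 = 10·W + 6.25(142) − 5(64) + 5
10·W = 1157.5 − 572.5 = 585, so W = 58.5 kg.

58.5 kg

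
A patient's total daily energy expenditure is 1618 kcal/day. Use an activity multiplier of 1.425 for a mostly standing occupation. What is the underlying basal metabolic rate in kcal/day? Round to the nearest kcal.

BMR = TEE ÷ activity factor = 1618 ÷ 1.425 = 1135.4386 kcal/day.

1135 kcal/day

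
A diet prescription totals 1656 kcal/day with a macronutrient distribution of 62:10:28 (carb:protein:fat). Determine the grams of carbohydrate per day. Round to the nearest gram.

257 g/day

Carbohydrate energy = 62% × 1656 = 1026.72 kcal.
At 4 kcal/g: 1026.72 ÷ 4 = 256.68 g.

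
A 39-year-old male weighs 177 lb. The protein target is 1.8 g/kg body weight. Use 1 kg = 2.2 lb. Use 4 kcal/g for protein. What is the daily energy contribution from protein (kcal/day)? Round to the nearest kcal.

Weight in kg = 177 ÷ 2.2 = 80.4545 kg.
Protein = 1.8 g/kg × 80.4545 kg = 144.8182 g/day.
Protein energy = 144.8182 g × 4 kcal/g = 579.2727 kcal/day.

579 kcal/day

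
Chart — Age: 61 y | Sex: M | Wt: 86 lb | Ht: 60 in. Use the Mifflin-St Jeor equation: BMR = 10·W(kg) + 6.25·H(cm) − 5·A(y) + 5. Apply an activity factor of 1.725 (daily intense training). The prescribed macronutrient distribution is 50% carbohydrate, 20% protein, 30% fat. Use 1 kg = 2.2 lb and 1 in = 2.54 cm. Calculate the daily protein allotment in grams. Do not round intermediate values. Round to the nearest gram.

Convert to metric: weight = 86 ÷ 2.2 = 39.0909 kg; height = 60 × 2.54 = 152.4 cm.
Mifflin-St Jeor (male): BMR = 10(39.0909) + 6.25(152.4) − 5(61) + 5 = 390.9091 + 952.5 − 305 + 5 = 1043.4091 kcal/day.
TEE = 1043.4091 × 1.725 = 1799.8807 kcal/day.
Protein energy = 20% × 1799.8807 = 359.9761 kcal.
Protein = 359.9761 ÷ 4 kcal/g = 89.994 g.

90 g/day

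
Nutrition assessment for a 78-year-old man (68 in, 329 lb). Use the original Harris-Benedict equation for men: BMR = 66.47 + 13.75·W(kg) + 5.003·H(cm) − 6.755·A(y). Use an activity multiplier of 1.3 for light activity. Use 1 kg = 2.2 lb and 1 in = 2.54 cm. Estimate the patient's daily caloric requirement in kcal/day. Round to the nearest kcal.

3198 kcal/day

Convert to metric: weight = 329 ÷ 2.2 = 149.5455 kg; height = 68 × 2.54 = 172.72 cm.
Harris-Benedict: BMR = 66.47 + 13.75(149.5455) + 5.003(172.72) − 6.755(78) = 2459.9482 kcal/day.
TEE = BMR × activity factor = 2459.9482 × 1.3 = 3197.9326 kcal/day.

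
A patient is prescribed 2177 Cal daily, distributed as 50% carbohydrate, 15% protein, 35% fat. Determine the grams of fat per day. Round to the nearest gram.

85 g/day

Fat energy = 35% × 2177 = 761.95 kcal.
At 9 kcal/g: 761.95 ÷ 9 = 84.6611 g.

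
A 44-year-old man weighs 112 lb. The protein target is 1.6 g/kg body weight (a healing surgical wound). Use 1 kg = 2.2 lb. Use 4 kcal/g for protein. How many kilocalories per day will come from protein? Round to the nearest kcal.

326 kcal/day

Weight in kg = 112 ÷ 2.2 = 50.9091 kg.
Protein = 1.6 g/kg × 50.9091 kg = 81.4545 g/day.
Protein energy = 81.4545 g × 4 kcal/g = 325.8182 kcal/day.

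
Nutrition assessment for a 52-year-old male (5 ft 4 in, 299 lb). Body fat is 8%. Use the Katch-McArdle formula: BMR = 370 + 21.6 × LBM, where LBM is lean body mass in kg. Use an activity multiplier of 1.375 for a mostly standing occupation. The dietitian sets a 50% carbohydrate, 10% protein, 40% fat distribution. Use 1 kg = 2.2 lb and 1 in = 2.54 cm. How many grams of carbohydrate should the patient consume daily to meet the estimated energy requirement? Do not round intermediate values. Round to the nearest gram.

528 g/day

Convert to metric: weight = 299 ÷ 2.2 = 135.9091 kg; height = (5×12 + 4) × 2.54 = 64 × 2.54 = 162.56 cm.
LBM = 135.9091 × (1 − 0.08) = 125.0364 kg. Katch-McArdle: BMR = 370 + 21.6 × 125.0364 = 3070.7855 kcal/day.
TEE = 3070.7855 × 1.375 = 4222.33 kcal/day.
Carbohydrate energy = 50% × 4222.33 = 2111.165 kcal.
Carbohydrate = 2111.165 ÷ 4 kcal/g = 527.7913 g.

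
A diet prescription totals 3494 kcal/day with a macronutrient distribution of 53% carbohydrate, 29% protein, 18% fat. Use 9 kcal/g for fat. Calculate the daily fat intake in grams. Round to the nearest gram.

70 g/day

Fat energy = 18% × 3494 = 628.92 kcal.
At 9 kcal/g: 628.92 ÷ 9 = 69.88 g.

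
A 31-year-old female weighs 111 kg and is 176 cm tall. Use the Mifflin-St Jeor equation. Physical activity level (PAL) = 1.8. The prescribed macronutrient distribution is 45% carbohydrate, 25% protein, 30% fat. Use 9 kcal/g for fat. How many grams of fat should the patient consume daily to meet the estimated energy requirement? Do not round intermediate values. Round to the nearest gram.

Mifflin-St Jeor (female): BMR = 10(111) + 6.25(176) − 5(31) − 161 = 1110 + 1100 − 155 − 161 = 1894 kcal/day.
TEE = 1894 × 1.8 = 3409.2 kcal/day.
Fat energy = 30% × 3409.2 = 1022.76 kcal.
Fat = 1022.76 ÷ 9 kcal/g = 113.64 g.

114 g/day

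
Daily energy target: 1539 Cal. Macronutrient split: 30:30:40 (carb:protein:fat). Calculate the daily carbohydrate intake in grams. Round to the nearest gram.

Carbohydrate energy = 30% × 1539 = 461.7 kcal.
At 4 kcal/g: 461.7 ÷ 4 = 115.425 g.

115 g/day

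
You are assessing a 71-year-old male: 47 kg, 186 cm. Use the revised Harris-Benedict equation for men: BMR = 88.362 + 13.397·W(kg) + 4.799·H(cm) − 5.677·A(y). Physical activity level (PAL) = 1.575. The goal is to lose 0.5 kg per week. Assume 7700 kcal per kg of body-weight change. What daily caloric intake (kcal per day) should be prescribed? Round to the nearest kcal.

Harris-Benedict: BMR = 88.362 + 13.397(47) + 4.799(186) − 5.677(71) = 1207.568 kcal/day.
TEE = 1207.568 × 1.575 = 1901.9196 kcal/day.
Required daily deficit = 0.5 × 7700 ÷ 7 = 550 kcal/day.
Target intake = 1901.9196 − 550 = 1351.9196 kcal/day.

1352 kcal per day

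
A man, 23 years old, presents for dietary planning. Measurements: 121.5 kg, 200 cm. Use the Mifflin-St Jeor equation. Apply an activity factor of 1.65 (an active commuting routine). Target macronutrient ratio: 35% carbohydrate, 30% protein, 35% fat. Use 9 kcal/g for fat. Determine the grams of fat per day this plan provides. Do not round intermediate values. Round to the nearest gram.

151 g/day

Mifflin-St Jeor (male): BMR = 10(121.5) + 6.25(200) − 5(23) + 5 = 1215 + 1250 − 115 + 5 = 2355 kcal/day.
TEE = 2355 × 1.65 = 3885.75 kcal/day.
Fat energy = 35% × 3885.75 = 1360.0125 kcal.
Fat = 1360.0125 ÷ 9 kcal/g = 151.1125 g.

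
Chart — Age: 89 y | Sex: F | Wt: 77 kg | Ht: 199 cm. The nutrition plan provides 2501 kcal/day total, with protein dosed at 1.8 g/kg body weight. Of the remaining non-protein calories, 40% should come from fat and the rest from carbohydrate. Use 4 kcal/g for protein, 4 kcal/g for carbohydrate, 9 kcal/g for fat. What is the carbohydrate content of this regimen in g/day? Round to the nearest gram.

292 g/day

Protein = 1.8 × 77 = 138.6 g → 138.6 × 4 = 554.4 kcal.
Non-protein calories = 2501 − 554.4 = 1946.6 kcal.
Fat: 40% × 1946.6 = 778.64 kcal; carbohydrate: 1167.96 kcal.
Carbohydrate: 1167.96 kcal ÷ 4 kcal/g = 291.99 g.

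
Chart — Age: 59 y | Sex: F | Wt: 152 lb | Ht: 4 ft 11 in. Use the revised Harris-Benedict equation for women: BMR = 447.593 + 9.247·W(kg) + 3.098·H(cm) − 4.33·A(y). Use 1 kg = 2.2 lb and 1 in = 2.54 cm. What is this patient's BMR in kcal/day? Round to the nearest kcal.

1295 kcal/day

Convert to metric: weight = 152 ÷ 2.2 = 69.0909 kg; height = (4×12 + 11) × 2.54 = 59 × 2.54 = 149.86 cm.
Harris-Benedict: BMR = 447.593 + 9.247(69.0909) + 3.098(149.86) − 4.33(59) = 1295.2729 kcal/day.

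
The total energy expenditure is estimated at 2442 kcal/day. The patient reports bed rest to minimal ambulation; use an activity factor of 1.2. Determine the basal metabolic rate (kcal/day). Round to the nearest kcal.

BMR = TEE ÷ activity factor = 2442 ÷ 1.2 = 2035 kcal/day.

2035 kcal/day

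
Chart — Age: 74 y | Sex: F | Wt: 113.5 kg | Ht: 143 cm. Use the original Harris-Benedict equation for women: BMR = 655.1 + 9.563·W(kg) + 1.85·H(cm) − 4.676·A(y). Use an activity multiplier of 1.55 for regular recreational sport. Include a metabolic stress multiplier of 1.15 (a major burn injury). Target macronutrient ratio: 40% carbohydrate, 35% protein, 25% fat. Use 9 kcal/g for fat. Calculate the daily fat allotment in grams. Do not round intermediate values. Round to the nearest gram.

Harris-Benedict: BMR = 655.1 + 9.563(113.5) + 1.85(143) − 4.676(74) = 1659.0265 kcal/day.
TEE = 1659.0265 × 1.55 = 2571.4911 kcal/day.
With stress factor 1.15: 2571.4911 × 1.15 = 2957.2147 kcal/day.
Fat energy = 25% × 2957.2147 = 739.3037 kcal.
Fat = 739.3037 ÷ 9 kcal/g = 82.1449 g.

82 g/day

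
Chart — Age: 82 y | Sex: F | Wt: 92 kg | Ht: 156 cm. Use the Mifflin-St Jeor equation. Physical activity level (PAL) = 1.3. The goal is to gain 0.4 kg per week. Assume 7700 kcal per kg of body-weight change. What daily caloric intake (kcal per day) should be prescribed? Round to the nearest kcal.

Mifflin-St Jeor (female): BMR = 10(92) + 6.25(156) − 5(82) − 161 = 920 + 975 − 410 − 161 = 1324 kcal/day.
TEE = 1324 × 1.3 = 1721.2 kcal/day.
Required daily surplus = 0.4 × 7700 ÷ 7 = 440 kcal/day.
Target intake = 1721.2 + 440 = 2161.2 kcal/day.

2161 kcal per day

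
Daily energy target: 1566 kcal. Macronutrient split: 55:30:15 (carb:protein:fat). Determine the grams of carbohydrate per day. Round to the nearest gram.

Carbohydrate energy = 55% × 1566 = 861.3 kcal.
At 4 kcal/g: 861.3 ÷ 4 = 215.325 g.

215 g/day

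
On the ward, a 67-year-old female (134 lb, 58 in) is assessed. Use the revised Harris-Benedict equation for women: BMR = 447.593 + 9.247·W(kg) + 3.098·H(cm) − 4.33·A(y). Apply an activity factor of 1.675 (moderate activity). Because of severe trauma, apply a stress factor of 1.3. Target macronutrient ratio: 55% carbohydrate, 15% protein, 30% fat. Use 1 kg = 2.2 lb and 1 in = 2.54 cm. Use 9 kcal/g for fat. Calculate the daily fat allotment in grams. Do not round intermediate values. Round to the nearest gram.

Convert to metric: weight = 134 ÷ 2.2 = 60.9091 kg; height = 58 × 2.54 = 147.32 cm.
Harris-Benedict: BMR = 447.593 + 9.247(60.9091) + 3.098(147.32) − 4.33(67) = 1177.1067 kcal/day.
TEE = 1177.1067 × 1.675 = 1971.6538 kcal/day.
With stress factor 1.3: 1971.6538 × 1.3 = 2563.1499 kcal/day.
Fat energy = 30% × 2563.1499 = 768.945 kcal.
Fat = 768.945 ÷ 9 kcal/g = 85.4383 g.

85 g/day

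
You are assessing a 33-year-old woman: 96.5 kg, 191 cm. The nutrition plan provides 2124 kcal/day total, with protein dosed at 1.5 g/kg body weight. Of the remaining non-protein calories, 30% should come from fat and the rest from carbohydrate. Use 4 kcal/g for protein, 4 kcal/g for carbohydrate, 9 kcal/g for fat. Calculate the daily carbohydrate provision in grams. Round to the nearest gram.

270 g/day

Protein = 1.5 × 96.5 = 144.75 g → 144.75 × 4 = 579 kcal.
Non-protein calories = 2124 − 579 = 1545 kcal.
Fat: 30% × 1545 = 463.5 kcal; carbohydrate: 1081.5 kcal.
Carbohydrate: 1081.5 kcal ÷ 4 kcal/g = 270.375 g.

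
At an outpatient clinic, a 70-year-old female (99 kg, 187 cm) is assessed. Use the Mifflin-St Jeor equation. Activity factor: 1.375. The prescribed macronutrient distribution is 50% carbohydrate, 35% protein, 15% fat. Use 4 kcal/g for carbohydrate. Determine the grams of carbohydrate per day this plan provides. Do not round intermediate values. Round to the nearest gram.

Mifflin-St Jeor (female): BMR = 10(99) + 6.25(187) − 5(70) − 161 = 990 + 1168.75 − 350 − 161 = 1647.75 kcal/day.
TEE = 1647.75 × 1.375 = 2265.6563 kcal/day.
Carbohydrate energy = 50% × 2265.6563 = 1132.8281 kcal.
Carbohydrate = 1132.8281 ÷ 4 kcal/g = 283.207 g.

283 g/day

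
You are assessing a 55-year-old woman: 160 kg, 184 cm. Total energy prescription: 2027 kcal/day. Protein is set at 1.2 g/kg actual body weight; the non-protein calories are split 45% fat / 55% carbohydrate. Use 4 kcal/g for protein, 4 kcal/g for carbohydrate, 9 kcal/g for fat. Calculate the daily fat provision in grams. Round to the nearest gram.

Protein = 1.2 × 160 = 192 g → 192 × 4 = 768 kcal.
Non-protein calories = 2027 − 768 = 1259 kcal.
Fat: 45% × 1259 = 566.55 kcal; carbohydrate: 692.45 kcal.
Fat: 566.55 kcal ÷ 9 kcal/g = 62.95 g.

63 g/day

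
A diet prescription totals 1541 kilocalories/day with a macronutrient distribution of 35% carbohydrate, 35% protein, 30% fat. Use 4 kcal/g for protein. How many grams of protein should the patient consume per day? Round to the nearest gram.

Protein energy = 35% × 1541 = 539.35 kcal.
At 4 kcal/g: 539.35 ÷ 4 = 134.8375 g.

135 g/day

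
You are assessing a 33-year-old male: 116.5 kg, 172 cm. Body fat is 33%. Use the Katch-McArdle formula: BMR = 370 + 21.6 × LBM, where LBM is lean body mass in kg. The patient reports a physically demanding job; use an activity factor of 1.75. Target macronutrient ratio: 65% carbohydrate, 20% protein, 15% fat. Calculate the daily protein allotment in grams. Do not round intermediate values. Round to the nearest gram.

LBM = 116.5 × (1 − 0.33) = 78.055 kg. Katch-McArdle: BMR = 370 + 21.6 × 78.055 = 2055.988 kcal/day.
TEE = 2055.988 × 1.75 = 3597.979 kcal/day.
Protein energy = 20% × 3597.979 = 719.5958 kcal.
Protein = 719.5958 ÷ 4 kcal/g = 179.899 g.

180 g/day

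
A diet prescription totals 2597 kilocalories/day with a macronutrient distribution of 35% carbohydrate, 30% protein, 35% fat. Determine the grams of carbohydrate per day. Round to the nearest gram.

Carbohydrate energy = 35% × 2597 = 908.95 kcal.
At 4 kcal/g: 908.95 ÷ 4 = 227.2375 g.

227 g/day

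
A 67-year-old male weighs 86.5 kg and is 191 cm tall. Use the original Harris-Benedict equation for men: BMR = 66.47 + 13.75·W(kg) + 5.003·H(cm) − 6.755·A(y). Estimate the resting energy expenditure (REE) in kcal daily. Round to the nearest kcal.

1759 kcal daily

Harris-Benedict: BMR = 66.47 + 13.75(86.5) + 5.003(191) − 6.755(67) = 1758.833 kcal/day.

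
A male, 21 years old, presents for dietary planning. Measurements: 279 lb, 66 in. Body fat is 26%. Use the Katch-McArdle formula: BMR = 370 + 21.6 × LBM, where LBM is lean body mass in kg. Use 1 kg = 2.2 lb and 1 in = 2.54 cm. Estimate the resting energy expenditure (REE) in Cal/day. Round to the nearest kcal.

Convert to metric: weight = 279 ÷ 2.2 = 126.8182 kg; height = 66 × 2.54 = 167.64 cm.
LBM = 126.8182 × (1 − 0.26) = 93.8455 kg. Katch-McArdle: BMR = 370 + 21.6 × 93.8455 = 2397.0618 kcal/day.

2397 Cal/day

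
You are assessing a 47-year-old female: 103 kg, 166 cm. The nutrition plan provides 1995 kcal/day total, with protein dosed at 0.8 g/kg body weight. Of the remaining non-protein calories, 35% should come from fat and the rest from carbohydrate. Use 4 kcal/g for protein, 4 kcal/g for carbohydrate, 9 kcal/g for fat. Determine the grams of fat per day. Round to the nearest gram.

Protein = 0.8 × 103 = 82.4 g → 82.4 × 4 = 329.6 kcal.
Non-protein calories = 1995 − 329.6 = 1665.4 kcal.
Fat: 35% × 1665.4 = 582.89 kcal; carbohydrate: 1082.51 kcal.
Fat: 582.89 kcal ÷ 9 kcal/g = 64.7656 g.

65 g/day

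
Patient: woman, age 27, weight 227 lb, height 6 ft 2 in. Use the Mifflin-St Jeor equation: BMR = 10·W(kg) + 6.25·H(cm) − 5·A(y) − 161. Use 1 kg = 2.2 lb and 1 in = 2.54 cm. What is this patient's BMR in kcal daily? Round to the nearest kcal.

Convert to metric: weight = 227 ÷ 2.2 = 103.1818 kg; height = (6×12 + 2) × 2.54 = 74 × 2.54 = 187.96 cm.
Mifflin-St Jeor (female): BMR = 10(103.1818) + 6.25(187.96) − 5(27) − 161 = 1031.8182 + 1174.75 − 135 − 161 = 1910.5682 kcal/day.

1911 kcal daily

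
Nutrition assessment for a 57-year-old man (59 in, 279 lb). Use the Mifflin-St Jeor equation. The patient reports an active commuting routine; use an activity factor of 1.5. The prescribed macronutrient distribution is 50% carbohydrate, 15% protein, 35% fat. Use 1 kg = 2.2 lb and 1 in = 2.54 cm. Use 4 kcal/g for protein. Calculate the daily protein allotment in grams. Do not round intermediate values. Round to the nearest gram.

Convert to metric: weight = 279 ÷ 2.2 = 126.8182 kg; height = 59 × 2.54 = 149.86 cm.
Mifflin-St Jeor (male): BMR = 10(126.8182) + 6.25(149.86) − 5(57) + 5 = 1268.1818 + 936.625 − 285 + 5 = 1924.8068 kcal/day.
TEE = 1924.8068 × 1.5 = 2887.2102 kcal/day.
Protein energy = 15% × 2887.2102 = 433.0815 kcal.
Protein = 433.0815 ÷ 4 kcal/g = 108.2704 g.

108 g/day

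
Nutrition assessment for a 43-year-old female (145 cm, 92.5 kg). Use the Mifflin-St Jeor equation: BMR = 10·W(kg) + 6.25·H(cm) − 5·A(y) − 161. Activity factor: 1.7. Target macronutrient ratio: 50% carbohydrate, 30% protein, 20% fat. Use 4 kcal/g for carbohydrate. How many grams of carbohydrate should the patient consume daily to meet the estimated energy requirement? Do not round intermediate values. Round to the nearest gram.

Mifflin-St Jeor (female): BMR = 10(92.5) + 6.25(145) − 5(43) − 161 = 925 + 906.25 − 215 − 161 = 1455.25 kcal/day.
TEE = 1455.25 × 1.7 = 2473.925 kcal/day.
Carbohydrate energy = 50% × 2473.925 = 1236.9625 kcal.
Carbohydrate = 1236.9625 ÷ 4 kcal/g = 309.2406 g.

309 g/day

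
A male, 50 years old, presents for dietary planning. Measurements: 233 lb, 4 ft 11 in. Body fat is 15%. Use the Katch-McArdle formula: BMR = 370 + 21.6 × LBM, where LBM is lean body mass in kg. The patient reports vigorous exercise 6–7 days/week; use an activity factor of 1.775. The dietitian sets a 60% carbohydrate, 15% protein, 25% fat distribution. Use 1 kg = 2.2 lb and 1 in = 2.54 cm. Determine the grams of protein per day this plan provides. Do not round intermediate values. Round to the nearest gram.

154 g/day

Convert to metric: weight = 233 ÷ 2.2 = 105.9091 kg; height = (4×12 + 11) × 2.54 = 59 × 2.54 = 149.86 cm.
LBM = 105.9091 × (1 − 0.15) = 90.0227 kg. Katch-McArdle: BMR = 370 + 21.6 × 90.0227 = 2314.4909 kcal/day.
TEE = 2314.4909 × 1.775 = 4108.2214 kcal/day.
Protein energy = 15% × 4108.2214 = 616.2332 kcal.
Protein = 616.2332 ÷ 4 kcal/g = 154.0583 g.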